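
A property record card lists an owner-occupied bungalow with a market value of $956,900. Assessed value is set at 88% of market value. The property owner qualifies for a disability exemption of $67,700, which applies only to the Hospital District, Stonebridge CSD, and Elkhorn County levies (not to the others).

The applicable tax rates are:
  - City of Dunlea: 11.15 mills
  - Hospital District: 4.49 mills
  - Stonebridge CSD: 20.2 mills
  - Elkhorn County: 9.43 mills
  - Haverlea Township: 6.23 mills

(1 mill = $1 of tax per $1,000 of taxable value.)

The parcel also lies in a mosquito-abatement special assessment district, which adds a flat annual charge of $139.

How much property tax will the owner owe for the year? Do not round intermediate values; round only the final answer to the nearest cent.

Assessed value = $956,900 × 0.88 = $842,072
City of Dunlea: $842,072 × 0.01115 = $9,389.1028
Hospital District: ($842,072 − $67,700) × 0.00449 = $774,372 × 0.00449 = $3,476.93028
Stonebridge CSD: ($842,072 − $67,700) × 0.0202 = $774,372 × 0.0202 = $15,642.3144
Elkhorn County: ($842,072 − $67,700) × 0.00943 = $774,372 × 0.00943 = $7,302.32796
Haverlea Township: $842,072 × 0.00623 = $5,246.10856
Levies subtotal = $41,056.784
Total = $41,056.784 + $139 = $41,195.784

$41,195.78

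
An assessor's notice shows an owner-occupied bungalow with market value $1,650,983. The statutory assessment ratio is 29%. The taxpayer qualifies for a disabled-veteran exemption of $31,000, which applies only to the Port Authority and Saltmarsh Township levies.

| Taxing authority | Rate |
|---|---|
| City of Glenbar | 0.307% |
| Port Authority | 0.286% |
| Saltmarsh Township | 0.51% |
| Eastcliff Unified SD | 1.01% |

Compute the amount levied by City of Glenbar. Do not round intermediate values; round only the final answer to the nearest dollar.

Assessed value = $1,650,983 × 0.29 = $478,785.07
City of Glenbar taxable value = $478,785.07 (exemption does not apply)
City of Glenbar levy = $478,785.07 × 0.00307 = $1,469.8701649

$1,470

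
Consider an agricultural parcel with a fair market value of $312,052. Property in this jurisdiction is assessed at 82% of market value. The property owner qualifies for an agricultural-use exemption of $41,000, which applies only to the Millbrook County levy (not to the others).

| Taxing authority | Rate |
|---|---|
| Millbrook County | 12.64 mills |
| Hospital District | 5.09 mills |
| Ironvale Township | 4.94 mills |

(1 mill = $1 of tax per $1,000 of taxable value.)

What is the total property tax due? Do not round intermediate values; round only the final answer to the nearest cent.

$5,282.62

Assessed value = $312,052 × 0.82 = $255,882.64
Millbrook County: ($255,882.64 − $41,000) × 0.01264 = $214,882.64 × 0.01264 = $2,716.1165696
Hospital District: $255,882.64 × 0.00509 = $1,302.4426376
Ironvale Township: $255,882.64 × 0.00494 = $1,264.0602416
Total = $5,282.6194488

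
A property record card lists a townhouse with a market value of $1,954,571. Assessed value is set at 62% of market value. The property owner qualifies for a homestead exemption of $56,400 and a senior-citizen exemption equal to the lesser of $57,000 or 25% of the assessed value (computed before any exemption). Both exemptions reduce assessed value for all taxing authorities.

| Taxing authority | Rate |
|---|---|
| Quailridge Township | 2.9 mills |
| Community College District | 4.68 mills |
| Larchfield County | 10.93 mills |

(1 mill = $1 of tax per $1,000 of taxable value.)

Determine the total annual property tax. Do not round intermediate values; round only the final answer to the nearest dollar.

Assessed value = $1,954,571 × 0.62 = $1,211,834.02
Senior-citizen exemption = min($57,000, 25% × $1,211,834.02) = min($57,000, $302,958.505) = $57,000 (dollar cap binds)
Taxable value = $1,211,834.02 − $56,400 − $57,000 = $1,098,434.02
Quailridge Township: $1,098,434.02 × 0.0029 = $3,185.458658
Community College District: $1,098,434.02 × 0.00468 = $5,140.6712136
Larchfield County: $1,098,434.02 × 0.01093 = $12,005.8838386
Total = $20,332.0137102

$20,332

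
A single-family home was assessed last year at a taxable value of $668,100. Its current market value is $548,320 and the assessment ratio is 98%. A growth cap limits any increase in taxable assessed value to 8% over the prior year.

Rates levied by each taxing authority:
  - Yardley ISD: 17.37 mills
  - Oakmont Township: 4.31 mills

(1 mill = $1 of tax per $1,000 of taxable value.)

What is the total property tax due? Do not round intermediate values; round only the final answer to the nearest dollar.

Uncapped assessed value = $548,320 × 0.98 = $537,353.6
Cap limit = $668,100 × 1.08 = $721,548
Taxable assessed value = min($537,353.6, $721,548) = $537,353.6 (cap does not bind)
Yardley ISD: $537,353.6 × 0.01737 = $9,333.832032
Oakmont Township: $537,353.6 × 0.00431 = $2,315.994016
Total = $11,649.826048

$11,650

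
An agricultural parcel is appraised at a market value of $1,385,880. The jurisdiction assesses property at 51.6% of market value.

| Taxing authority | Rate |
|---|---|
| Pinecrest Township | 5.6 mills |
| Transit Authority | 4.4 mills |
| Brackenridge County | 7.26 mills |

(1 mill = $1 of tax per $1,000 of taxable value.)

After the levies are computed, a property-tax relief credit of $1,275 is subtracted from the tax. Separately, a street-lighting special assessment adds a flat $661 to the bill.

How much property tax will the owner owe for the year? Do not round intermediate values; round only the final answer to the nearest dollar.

$11,729

Assessed value = $1,385,880 × 0.516 = $715,114.08
Pinecrest Township: $715,114.08 × 0.0056 = $4,004.638848
Transit Authority: $715,114.08 × 0.0044 = $3,146.501952
Brackenridge County: $715,114.08 × 0.00726 = $5,191.7282208
Levies subtotal = $12,342.8690208
After credit = $12,342.8690208 − $1,275 = $11,067.8690208
Total = $11,067.8690208 + $661 = $11,728.8690208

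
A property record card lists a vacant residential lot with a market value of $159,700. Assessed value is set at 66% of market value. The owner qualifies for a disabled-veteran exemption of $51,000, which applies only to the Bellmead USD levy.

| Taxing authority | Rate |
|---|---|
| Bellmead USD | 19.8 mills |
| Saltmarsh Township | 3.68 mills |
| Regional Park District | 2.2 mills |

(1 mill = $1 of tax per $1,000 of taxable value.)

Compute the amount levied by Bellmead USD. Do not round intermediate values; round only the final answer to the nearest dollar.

Assessed value = $159,700 × 0.66 = $105,402
Bellmead USD taxable value = $105,402 − $51,000 = $54,402
Bellmead USD levy = $54,402 × 0.0198 = $1,077.1596

$1,077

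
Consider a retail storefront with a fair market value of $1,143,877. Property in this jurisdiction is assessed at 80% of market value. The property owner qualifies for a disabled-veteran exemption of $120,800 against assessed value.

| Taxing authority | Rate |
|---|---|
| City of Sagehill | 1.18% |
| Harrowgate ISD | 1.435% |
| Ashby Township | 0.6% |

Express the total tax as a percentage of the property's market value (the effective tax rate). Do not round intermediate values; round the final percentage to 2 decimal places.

2.23%

Assessed value = $1,143,877 × 0.8 = $915,101.6
Taxable value = $915,101.6 − $120,800 = $794,301.6
City of Sagehill: $794,301.6 × 0.0118 = $9,372.75888
Harrowgate ISD: $794,301.6 × 0.01435 = $11,398.22796
Ashby Township: $794,301.6 × 0.006 = $4,765.8096
Total tax = $25,536.79644
Effective rate = $25,536.79644 ÷ $1,143,877 = 2.23% of market value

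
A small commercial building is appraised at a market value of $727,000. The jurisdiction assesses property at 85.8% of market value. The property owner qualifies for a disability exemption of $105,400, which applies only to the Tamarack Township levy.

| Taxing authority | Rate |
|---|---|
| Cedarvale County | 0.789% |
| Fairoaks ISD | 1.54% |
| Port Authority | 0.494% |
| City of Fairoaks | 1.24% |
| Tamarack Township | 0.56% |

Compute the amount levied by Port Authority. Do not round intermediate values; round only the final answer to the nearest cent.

$3,081.40

Assessed value = $727,000 × 0.858 = $623,766
Port Authority taxable value = $623,766 (exemption does not apply)
Port Authority levy = $623,766 × 0.00494 = $3,081.40404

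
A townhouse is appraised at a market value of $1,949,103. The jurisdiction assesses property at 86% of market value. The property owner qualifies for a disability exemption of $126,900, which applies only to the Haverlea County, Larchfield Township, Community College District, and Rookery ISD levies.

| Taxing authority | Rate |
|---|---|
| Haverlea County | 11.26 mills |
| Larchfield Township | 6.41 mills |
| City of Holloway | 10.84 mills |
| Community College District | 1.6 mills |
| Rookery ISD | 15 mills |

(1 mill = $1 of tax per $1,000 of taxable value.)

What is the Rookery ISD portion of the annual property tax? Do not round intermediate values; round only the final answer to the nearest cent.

$23,239.93

Assessed value = $1,949,103 × 0.86 = $1,676,228.58
Rookery ISD taxable value = $1,676,228.58 − $126,900 = $1,549,328.58
Rookery ISD levy = $1,549,328.58 × 0.015 = $23,239.9287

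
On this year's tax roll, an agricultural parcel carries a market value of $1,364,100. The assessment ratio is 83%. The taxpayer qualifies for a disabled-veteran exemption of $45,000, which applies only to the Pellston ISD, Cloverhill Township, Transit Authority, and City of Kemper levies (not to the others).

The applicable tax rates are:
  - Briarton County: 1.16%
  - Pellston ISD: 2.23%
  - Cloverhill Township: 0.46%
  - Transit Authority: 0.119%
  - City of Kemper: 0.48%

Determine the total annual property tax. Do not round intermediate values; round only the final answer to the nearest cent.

Assessed value = $1,364,100 × 0.83 = $1,132,203
Briarton County: $1,132,203 × 0.0116 = $13,133.5548
Pellston ISD: ($1,132,203 − $45,000) × 0.0223 = $1,087,203 × 0.0223 = $24,244.6269
Cloverhill Township: ($1,132,203 − $45,000) × 0.0046 = $1,087,203 × 0.0046 = $5,001.1338
Transit Authority: ($1,132,203 − $45,000) × 0.00119 = $1,087,203 × 0.00119 = $1,293.77157
City of Kemper: ($1,132,203 − $45,000) × 0.0048 = $1,087,203 × 0.0048 = $5,218.5744
Total = $48,891.66147

$48,891.66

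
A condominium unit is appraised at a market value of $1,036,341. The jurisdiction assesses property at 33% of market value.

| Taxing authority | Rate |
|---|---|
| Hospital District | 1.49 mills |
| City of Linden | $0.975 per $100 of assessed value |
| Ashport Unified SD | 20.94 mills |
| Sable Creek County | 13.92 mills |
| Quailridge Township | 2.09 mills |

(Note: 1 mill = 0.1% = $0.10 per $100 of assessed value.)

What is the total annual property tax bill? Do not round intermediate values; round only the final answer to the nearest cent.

Assessed value = $1,036,341 × 0.33 = $341,992.53
Hospital District: $341,992.53 × 0.00149 = $509.5688697
City of Linden: $341,992.53 × 0.00975 = $3,334.4271675
Ashport Unified SD: $341,992.53 × 0.02094 = $7,161.3235782
Sable Creek County: $341,992.53 × 0.01392 = $4,760.5360176
Quailridge Township: $341,992.53 × 0.00209 = $714.7643877
Total = $16,480.6200207

$16,480.62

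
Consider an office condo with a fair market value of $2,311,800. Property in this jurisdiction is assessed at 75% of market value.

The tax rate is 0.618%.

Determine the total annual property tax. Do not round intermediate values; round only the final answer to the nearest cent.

Assessed value = $2,311,800 × 0.75 = $1,733,850
Tax = $1,733,850 × 0.00618 = $10,715.193

$10,715.19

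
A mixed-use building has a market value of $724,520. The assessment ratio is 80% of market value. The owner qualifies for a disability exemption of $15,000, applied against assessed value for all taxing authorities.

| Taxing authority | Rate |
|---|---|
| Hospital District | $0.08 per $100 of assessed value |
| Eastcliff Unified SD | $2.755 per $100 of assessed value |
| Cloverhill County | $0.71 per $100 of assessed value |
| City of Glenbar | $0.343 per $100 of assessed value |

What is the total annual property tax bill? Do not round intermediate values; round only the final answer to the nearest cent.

Assessed value = $724,520 × 0.8 = $579,616
Taxable value = $579,616 − $15,000 = $564,616
Hospital District: $564,616 × 0.0008 = $451.6928
Eastcliff Unified SD: $564,616 × 0.02755 = $15,555.1708
Cloverhill County: $564,616 × 0.0071 = $4,008.7736
City of Glenbar: $564,616 × 0.00343 = $1,936.63288
Total = $451.6928 + $15,555.1708 + $4,008.7736 + $1,936.63288 = $21,952.27008

$21,952.27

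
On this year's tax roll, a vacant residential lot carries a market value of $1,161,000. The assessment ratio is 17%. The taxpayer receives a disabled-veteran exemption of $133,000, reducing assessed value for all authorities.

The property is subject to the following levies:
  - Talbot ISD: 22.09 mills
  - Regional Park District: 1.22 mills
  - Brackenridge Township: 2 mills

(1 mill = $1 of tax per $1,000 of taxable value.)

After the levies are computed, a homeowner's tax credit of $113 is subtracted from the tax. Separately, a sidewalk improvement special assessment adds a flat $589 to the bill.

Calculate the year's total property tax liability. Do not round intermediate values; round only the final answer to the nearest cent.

Assessed value = $1,161,000 × 0.17 = $197,370
Taxable value = $197,370 − $133,000 = $64,370
Talbot ISD: $64,370 × 0.02209 = $1,421.9333
Regional Park District: $64,370 × 0.00122 = $78.5314
Brackenridge Township: $64,370 × 0.002 = $128.74
Levies subtotal = $1,629.2047
After credit = $1,629.2047 − $113 = $1,516.2047
Total = $1,516.2047 + $589 = $2,105.2047

$2,105.20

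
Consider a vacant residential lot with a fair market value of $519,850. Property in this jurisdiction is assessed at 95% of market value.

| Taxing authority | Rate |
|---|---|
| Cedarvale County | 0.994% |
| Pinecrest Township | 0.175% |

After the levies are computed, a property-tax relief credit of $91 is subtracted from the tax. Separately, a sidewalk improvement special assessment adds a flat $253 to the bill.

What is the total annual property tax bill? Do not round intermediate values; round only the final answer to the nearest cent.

$5,935.19

Assessed value = $519,850 × 0.95 = $493,857.5
Cedarvale County: $493,857.5 × 0.00994 = $4,908.94355
Pinecrest Township: $493,857.5 × 0.00175 = $864.250625
Levies subtotal = $5,773.194175
After credit = $5,773.194175 − $91 = $5,682.194175
Total = $5,682.194175 + $253 = $5,935.194175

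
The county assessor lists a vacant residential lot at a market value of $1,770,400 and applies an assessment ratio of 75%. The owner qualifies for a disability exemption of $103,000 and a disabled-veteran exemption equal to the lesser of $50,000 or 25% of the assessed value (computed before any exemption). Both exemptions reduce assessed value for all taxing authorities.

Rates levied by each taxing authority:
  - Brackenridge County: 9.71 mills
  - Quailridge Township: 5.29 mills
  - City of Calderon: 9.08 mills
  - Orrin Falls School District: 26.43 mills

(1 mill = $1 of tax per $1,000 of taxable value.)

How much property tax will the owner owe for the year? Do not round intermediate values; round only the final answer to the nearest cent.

$59,339.15

Assessed value = $1,770,400 × 0.75 = $1,327,800
Disabled-veteran exemption = min($50,000, 25% × $1,327,800) = min($50,000, $331,950) = $50,000 (dollar cap binds)
Taxable value = $1,327,800 − $103,000 − $50,000 = $1,174,800
Brackenridge County: $1,174,800 × 0.00971 = $11,407.308
Quailridge Township: $1,174,800 × 0.00529 = $6,214.692
City of Calderon: $1,174,800 × 0.00908 = $10,667.184
Orrin Falls School District: $1,174,800 × 0.02643 = $31,049.964
Total = $59,339.148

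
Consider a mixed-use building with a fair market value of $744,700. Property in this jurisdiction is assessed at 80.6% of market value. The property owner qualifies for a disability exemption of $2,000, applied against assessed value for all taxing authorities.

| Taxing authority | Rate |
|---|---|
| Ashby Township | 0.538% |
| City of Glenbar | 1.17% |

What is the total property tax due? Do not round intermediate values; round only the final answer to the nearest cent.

$10,217.74

Assessed value = $744,700 × 0.806 = $600,228.2
Taxable value = $600,228.2 − $2,000 = $598,228.2
Ashby Township: $598,228.2 × 0.00538 = $3,218.467716
City of Glenbar: $598,228.2 × 0.0117 = $6,999.26994
Total = $3,218.467716 + $6,999.26994 = $10,217.737656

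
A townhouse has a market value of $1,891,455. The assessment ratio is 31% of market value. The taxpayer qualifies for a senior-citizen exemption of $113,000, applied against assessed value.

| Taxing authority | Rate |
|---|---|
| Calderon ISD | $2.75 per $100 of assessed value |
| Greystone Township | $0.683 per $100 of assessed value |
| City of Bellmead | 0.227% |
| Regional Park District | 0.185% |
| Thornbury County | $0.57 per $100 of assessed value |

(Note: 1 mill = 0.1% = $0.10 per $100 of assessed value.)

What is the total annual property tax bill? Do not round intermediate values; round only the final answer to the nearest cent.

Assessed value = $1,891,455 × 0.31 = $586,351.05
Taxable value = $586,351.05 − $113,000 = $473,351.05
Calderon ISD: $473,351.05 × 0.0275 = $13,017.153875
Greystone Township: $473,351.05 × 0.00683 = $3,232.9876715
City of Bellmead: $473,351.05 × 0.00227 = $1,074.5068835
Regional Park District: $473,351.05 × 0.00185 = $875.6994425
Thornbury County: $473,351.05 × 0.0057 = $2,698.100985
Total = $20,898.4488575

$20,898.45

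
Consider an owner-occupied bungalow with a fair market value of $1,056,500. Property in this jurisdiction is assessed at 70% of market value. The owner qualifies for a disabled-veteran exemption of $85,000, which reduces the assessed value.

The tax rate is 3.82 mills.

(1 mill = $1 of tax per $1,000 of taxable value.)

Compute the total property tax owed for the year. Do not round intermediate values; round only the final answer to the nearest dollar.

$2,500

Assessed value = $1,056,500 × 0.7 = $739,550
Taxable value = $739,550 − $85,000 = $654,550
Tax = $654,550 × 0.00382 = $2,500.381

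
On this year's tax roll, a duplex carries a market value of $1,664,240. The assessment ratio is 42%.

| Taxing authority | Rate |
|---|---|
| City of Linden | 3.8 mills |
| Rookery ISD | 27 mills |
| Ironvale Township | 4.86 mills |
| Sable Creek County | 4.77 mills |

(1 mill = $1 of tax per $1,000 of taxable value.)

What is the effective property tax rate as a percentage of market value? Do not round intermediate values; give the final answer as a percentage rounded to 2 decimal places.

Assessed value = $1,664,240 × 0.42 = $698,980.8
City of Linden: $698,980.8 × 0.0038 = $2,656.12704
Rookery ISD: $698,980.8 × 0.027 = $18,872.4816
Ironvale Township: $698,980.8 × 0.00486 = $3,397.046688
Sable Creek County: $698,980.8 × 0.00477 = $3,334.138416
Total tax = $28,259.793744
Effective rate = $28,259.793744 ÷ $1,664,240 = 1.70% of market value

1.70%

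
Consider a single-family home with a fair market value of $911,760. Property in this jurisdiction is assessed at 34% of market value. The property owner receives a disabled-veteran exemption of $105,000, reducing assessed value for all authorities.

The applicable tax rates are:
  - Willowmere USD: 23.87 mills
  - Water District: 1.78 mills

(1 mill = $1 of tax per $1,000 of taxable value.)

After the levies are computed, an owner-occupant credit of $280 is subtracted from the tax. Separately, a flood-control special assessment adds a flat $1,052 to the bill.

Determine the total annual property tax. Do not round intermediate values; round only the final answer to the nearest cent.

Assessed value = $911,760 × 0.34 = $309,998.4
Taxable value = $309,998.4 − $105,000 = $204,998.4
Willowmere USD: $204,998.4 × 0.02387 = $4,893.311808
Water District: $204,998.4 × 0.00178 = $364.897152
Levies subtotal = $5,258.20896
After credit = $5,258.20896 − $280 = $4,978.20896
Total = $4,978.20896 + $1,052 = $6,030.20896

$6,030.21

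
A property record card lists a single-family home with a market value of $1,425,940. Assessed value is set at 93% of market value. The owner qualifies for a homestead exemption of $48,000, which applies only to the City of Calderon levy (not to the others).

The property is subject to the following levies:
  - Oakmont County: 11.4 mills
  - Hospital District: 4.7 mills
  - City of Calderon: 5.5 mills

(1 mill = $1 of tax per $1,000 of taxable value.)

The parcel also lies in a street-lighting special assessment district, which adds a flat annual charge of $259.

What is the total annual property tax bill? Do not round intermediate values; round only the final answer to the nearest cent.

$28,639.28

Assessed value = $1,425,940 × 0.93 = $1,326,124.2
Oakmont County: $1,326,124.2 × 0.0114 = $15,117.81588
Hospital District: $1,326,124.2 × 0.0047 = $6,232.78374
City of Calderon: ($1,326,124.2 − $48,000) × 0.0055 = $1,278,124.2 × 0.0055 = $7,029.6831
Levies subtotal = $28,380.28272
Total = $28,380.28272 + $259 = $28,639.28272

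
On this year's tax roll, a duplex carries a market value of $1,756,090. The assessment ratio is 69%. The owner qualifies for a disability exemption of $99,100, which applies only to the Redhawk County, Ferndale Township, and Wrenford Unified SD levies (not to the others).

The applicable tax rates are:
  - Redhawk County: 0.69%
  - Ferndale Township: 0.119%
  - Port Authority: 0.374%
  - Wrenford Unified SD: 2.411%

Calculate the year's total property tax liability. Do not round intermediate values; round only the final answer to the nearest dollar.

Assessed value = $1,756,090 × 0.69 = $1,211,702.1
Redhawk County: ($1,211,702.1 − $99,100) × 0.0069 = $1,112,602.1 × 0.0069 = $7,676.95449
Ferndale Township: ($1,211,702.1 − $99,100) × 0.00119 = $1,112,602.1 × 0.00119 = $1,323.996499
Port Authority: $1,211,702.1 × 0.00374 = $4,531.765854
Wrenford Unified SD: ($1,211,702.1 − $99,100) × 0.02411 = $1,112,602.1 × 0.02411 = $26,824.836631
Total = $40,357.553474

$40,358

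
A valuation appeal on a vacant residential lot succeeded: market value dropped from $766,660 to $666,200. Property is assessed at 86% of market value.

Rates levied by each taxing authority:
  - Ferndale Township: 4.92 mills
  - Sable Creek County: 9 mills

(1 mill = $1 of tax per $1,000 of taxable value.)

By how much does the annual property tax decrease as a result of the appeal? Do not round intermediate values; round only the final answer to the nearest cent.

Old assessed value = $766,660 × 0.86 = $659,327.6
New assessed value = $666,200 × 0.86 = $572,932
Combined rate = 0.00492 + 0.009 = 0.01392
Old tax = $659,327.6 × 0.01392 = $9,177.840192
New tax = $572,932 × 0.01392 = $7,975.21344
Reduction = $9,177.840192 − $7,975.21344 = $1,202.626752

$1,202.63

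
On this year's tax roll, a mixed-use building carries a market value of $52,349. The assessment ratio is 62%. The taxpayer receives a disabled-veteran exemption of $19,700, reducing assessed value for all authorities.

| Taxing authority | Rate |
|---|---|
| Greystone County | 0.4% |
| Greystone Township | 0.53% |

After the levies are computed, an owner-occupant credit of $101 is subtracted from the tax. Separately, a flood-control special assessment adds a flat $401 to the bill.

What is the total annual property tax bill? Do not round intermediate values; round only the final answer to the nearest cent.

$418.63

Assessed value = $52,349 × 0.62 = $32,456.38
Taxable value = $32,456.38 − $19,700 = $12,756.38
Greystone County: $12,756.38 × 0.004 = $51.02552
Greystone Township: $12,756.38 × 0.0053 = $67.608814
Levies subtotal = $118.634334
After credit = $118.634334 − $101 = $17.634334
Total = $17.634334 + $401 = $418.634334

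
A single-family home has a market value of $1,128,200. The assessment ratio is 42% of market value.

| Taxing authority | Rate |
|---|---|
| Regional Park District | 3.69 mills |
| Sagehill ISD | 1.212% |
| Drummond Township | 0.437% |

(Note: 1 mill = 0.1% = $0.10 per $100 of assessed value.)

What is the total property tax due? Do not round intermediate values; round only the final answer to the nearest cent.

$9,562.17

Assessed value = $1,128,200 × 0.42 = $473,844
Regional Park District: $473,844 × 0.00369 = $1,748.48436
Sagehill ISD: $473,844 × 0.01212 = $5,742.98928
Drummond Township: $473,844 × 0.00437 = $2,070.69828
Total = $9,562.17192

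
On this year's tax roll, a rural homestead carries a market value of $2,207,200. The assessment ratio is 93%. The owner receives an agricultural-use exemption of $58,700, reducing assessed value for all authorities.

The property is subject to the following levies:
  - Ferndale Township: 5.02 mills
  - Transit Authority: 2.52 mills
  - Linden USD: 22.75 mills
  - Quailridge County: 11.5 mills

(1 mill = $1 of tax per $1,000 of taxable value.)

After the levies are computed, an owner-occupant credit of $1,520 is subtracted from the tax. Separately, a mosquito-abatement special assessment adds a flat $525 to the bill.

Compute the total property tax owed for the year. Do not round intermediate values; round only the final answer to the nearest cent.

Assessed value = $2,207,200 × 0.93 = $2,052,696
Taxable value = $2,052,696 − $58,700 = $1,993,996
Ferndale Township: $1,993,996 × 0.00502 = $10,009.85992
Transit Authority: $1,993,996 × 0.00252 = $5,024.86992
Linden USD: $1,993,996 × 0.02275 = $45,363.409
Quailridge County: $1,993,996 × 0.0115 = $22,930.954
Levies subtotal = $83,329.09284
After credit = $83,329.09284 − $1,520 = $81,809.09284
Total = $81,809.09284 + $525 = $82,334.09284

$82,334.09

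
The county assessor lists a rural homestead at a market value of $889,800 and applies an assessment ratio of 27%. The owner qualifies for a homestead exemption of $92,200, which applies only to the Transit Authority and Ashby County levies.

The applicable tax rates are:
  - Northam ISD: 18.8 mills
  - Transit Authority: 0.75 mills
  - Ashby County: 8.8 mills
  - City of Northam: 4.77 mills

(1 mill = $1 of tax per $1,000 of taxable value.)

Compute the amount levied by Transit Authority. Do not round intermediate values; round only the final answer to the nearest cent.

Assessed value = $889,800 × 0.27 = $240,246
Transit Authority taxable value = $240,246 − $92,200 = $148,046
Transit Authority levy = $148,046 × 0.00075 = $111.0345

$111.03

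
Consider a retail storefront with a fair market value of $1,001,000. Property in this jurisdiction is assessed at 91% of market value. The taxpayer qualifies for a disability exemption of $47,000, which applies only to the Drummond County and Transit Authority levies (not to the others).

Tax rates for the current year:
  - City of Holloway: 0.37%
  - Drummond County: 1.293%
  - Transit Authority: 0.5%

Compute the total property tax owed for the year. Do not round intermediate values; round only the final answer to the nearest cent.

Assessed value = $1,001,000 × 0.91 = $910,910
City of Holloway: $910,910 × 0.0037 = $3,370.367
Drummond County: ($910,910 − $47,000) × 0.01293 = $863,910 × 0.01293 = $11,170.3563
Transit Authority: ($910,910 − $47,000) × 0.005 = $863,910 × 0.005 = $4,319.55
Total = $18,860.2733

$18,860.27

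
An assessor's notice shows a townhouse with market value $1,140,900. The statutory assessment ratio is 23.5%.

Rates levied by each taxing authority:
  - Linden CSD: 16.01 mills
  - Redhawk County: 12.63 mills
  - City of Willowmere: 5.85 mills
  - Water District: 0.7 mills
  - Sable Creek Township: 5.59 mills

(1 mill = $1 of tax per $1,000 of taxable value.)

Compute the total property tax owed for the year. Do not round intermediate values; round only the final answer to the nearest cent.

Assessed value = $1,140,900 × 0.235 = $268,111.5
Linden CSD: $268,111.5 × 0.01601 = $4,292.465115
Redhawk County: $268,111.5 × 0.01263 = $3,386.248245
City of Willowmere: $268,111.5 × 0.00585 = $1,568.452275
Water District: $268,111.5 × 0.0007 = $187.67805
Sable Creek Township: $268,111.5 × 0.00559 = $1,498.743285
Total = $4,292.465115 + $3,386.248245 + $1,568.452275 + $187.67805 + $1,498.743285 = $10,933.58697

$10,933.59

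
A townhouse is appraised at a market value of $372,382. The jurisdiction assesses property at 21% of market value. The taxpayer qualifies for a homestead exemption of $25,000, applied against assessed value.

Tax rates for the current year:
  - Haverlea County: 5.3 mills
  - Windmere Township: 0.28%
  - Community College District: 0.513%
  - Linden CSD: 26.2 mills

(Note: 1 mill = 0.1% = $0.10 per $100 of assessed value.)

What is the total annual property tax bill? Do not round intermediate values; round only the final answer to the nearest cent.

$2,097.68

Assessed value = $372,382 × 0.21 = $78,200.22
Taxable value = $78,200.22 − $25,000 = $53,200.22
Haverlea County: $53,200.22 × 0.0053 = $281.961166
Windmere Township: $53,200.22 × 0.0028 = $148.960616
Community College District: $53,200.22 × 0.00513 = $272.9171286
Linden CSD: $53,200.22 × 0.0262 = $1,393.845764
Total = $2,097.6846746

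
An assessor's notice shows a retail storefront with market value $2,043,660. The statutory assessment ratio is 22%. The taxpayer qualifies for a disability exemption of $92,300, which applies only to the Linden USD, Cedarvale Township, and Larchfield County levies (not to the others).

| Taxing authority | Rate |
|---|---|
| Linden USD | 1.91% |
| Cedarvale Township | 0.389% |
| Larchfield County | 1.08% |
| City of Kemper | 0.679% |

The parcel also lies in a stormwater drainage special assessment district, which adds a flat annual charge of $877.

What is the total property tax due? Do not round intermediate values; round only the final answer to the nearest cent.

Assessed value = $2,043,660 × 0.22 = $449,605.2
Linden USD: ($449,605.2 − $92,300) × 0.0191 = $357,305.2 × 0.0191 = $6,824.52932
Cedarvale Township: ($449,605.2 − $92,300) × 0.00389 = $357,305.2 × 0.00389 = $1,389.917228
Larchfield County: ($449,605.2 − $92,300) × 0.0108 = $357,305.2 × 0.0108 = $3,858.89616
City of Kemper: $449,605.2 × 0.00679 = $3,052.819308
Levies subtotal = $15,126.162016
Total = $15,126.162016 + $877 = $16,003.162016

$16,003.16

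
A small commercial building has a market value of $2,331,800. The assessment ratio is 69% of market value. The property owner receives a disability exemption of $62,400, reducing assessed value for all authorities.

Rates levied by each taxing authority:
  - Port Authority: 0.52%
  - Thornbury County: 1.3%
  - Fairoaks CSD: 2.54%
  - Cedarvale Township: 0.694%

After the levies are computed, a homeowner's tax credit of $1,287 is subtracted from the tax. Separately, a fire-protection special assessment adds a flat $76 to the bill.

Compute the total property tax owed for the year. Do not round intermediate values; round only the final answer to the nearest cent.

$76,951.23

Assessed value = $2,331,800 × 0.69 = $1,608,942
Taxable value = $1,608,942 − $62,400 = $1,546,542
Port Authority: $1,546,542 × 0.0052 = $8,042.0184
Thornbury County: $1,546,542 × 0.013 = $20,105.046
Fairoaks CSD: $1,546,542 × 0.0254 = $39,282.1668
Cedarvale Township: $1,546,542 × 0.00694 = $10,733.00148
Levies subtotal = $78,162.23268
After credit = $78,162.23268 − $1,287 = $76,875.23268
Total = $76,875.23268 + $76 = $76,951.23268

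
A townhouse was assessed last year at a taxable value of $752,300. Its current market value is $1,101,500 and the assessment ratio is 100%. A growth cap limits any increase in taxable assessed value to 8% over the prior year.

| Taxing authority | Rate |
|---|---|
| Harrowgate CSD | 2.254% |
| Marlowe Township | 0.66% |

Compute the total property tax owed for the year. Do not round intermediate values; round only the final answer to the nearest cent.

Uncapped assessed value = $1,101,500 × 1 = $1,101,500
Cap limit = $752,300 × 1.08 = $812,484
Taxable assessed value = min($1,101,500, $812,484) = $812,484 (cap binds)
Harrowgate CSD: $812,484 × 0.02254 = $18,313.38936
Marlowe Township: $812,484 × 0.0066 = $5,362.3944
Total = $23,675.78376

$23,675.78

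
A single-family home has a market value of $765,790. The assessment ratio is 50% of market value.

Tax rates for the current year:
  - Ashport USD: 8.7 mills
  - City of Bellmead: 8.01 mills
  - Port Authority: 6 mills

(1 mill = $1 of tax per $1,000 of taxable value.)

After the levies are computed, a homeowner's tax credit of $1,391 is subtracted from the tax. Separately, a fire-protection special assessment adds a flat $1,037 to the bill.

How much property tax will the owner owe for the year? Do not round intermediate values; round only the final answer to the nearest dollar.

$8,342

Assessed value = $765,790 × 0.5 = $382,895
Ashport USD: $382,895 × 0.0087 = $3,331.1865
City of Bellmead: $382,895 × 0.00801 = $3,066.98895
Port Authority: $382,895 × 0.006 = $2,297.37
Levies subtotal = $8,695.54545
After credit = $8,695.54545 − $1,391 = $7,304.54545
Total = $7,304.54545 + $1,037 = $8,341.54545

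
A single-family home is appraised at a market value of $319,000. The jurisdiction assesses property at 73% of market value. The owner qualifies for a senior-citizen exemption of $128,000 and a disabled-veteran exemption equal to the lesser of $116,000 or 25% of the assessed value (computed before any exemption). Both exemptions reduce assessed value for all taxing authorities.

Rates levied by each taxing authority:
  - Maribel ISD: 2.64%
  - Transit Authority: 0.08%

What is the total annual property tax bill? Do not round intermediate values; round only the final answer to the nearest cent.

Assessed value = $319,000 × 0.73 = $232,870
Disabled-veteran exemption = min($116,000, 25% × $232,870) = min($116,000, $58,217.5) = $58,217.5 (percentage binds)
Taxable value = $232,870 − $128,000 − $58,217.5 = $46,652.5
Maribel ISD: $46,652.5 × 0.0264 = $1,231.626
Transit Authority: $46,652.5 × 0.0008 = $37.322
Total = $1,268.948

$1,268.95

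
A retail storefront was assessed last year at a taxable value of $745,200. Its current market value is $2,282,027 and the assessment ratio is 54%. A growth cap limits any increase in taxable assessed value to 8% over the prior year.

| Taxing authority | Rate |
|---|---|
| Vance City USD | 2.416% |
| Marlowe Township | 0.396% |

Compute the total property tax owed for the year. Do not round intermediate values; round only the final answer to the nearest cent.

$22,631.43

Uncapped assessed value = $2,282,027 × 0.54 = $1,232,294.58
Cap limit = $745,200 × 1.08 = $804,816
Taxable assessed value = min($1,232,294.58, $804,816) = $804,816 (cap binds)
Vance City USD: $804,816 × 0.02416 = $19,444.35456
Marlowe Township: $804,816 × 0.00396 = $3,187.07136
Total = $22,631.42592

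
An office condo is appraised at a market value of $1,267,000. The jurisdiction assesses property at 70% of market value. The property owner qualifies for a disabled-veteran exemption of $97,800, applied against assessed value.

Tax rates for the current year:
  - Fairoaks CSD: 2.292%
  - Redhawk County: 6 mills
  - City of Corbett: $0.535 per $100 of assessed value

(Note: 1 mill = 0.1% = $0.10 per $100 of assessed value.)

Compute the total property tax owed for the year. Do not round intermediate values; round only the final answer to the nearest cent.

Assessed value = $1,267,000 × 0.7 = $886,900
Taxable value = $886,900 − $97,800 = $789,100
Fairoaks CSD: $789,100 × 0.02292 = $18,086.172
Redhawk County: $789,100 × 0.006 = $4,734.6
City of Corbett: $789,100 × 0.00535 = $4,221.685
Total = $27,042.457

$27,042.46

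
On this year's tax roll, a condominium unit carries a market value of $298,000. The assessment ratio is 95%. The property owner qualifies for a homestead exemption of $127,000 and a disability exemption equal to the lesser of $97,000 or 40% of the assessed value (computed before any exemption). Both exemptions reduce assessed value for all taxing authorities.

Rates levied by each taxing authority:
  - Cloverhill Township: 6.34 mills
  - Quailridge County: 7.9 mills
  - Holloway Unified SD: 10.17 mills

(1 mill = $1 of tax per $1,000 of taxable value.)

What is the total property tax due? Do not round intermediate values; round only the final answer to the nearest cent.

Assessed value = $298,000 × 0.95 = $283,100
Disability exemption = min($97,000, 40% × $283,100) = min($97,000, $113,240) = $97,000 (dollar cap binds)
Taxable value = $283,100 − $127,000 − $97,000 = $59,100
Cloverhill Township: $59,100 × 0.00634 = $374.694
Quailridge County: $59,100 × 0.0079 = $466.89
Holloway Unified SD: $59,100 × 0.01017 = $601.047
Total = $1,442.631

$1,442.63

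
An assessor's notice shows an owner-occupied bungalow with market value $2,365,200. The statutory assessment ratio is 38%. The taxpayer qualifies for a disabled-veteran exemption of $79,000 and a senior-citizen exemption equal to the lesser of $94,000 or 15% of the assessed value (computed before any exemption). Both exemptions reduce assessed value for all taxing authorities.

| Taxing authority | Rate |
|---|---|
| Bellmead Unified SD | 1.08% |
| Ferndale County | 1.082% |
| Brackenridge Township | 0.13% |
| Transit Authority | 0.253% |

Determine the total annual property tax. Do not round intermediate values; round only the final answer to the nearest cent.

Assessed value = $2,365,200 × 0.38 = $898,776
Senior-citizen exemption = min($94,000, 15% × $898,776) = min($94,000, $134,816.4) = $94,000 (dollar cap binds)
Taxable value = $898,776 − $79,000 − $94,000 = $725,776
Bellmead Unified SD: $725,776 × 0.0108 = $7,838.3808
Ferndale County: $725,776 × 0.01082 = $7,852.89632
Brackenridge Township: $725,776 × 0.0013 = $943.5088
Transit Authority: $725,776 × 0.00253 = $1,836.21328
Total = $18,470.9992

$18,471.00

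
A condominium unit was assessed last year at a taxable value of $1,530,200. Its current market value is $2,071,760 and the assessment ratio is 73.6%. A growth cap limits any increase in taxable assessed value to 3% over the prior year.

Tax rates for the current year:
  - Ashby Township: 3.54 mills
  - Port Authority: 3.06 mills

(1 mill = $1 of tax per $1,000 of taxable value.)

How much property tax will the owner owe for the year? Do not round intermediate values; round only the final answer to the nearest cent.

$10,063.78

Uncapped assessed value = $2,071,760 × 0.736 = $1,524,815.36
Cap limit = $1,530,200 × 1.03 = $1,576,106
Taxable assessed value = min($1,524,815.36, $1,576,106) = $1,524,815.36 (cap does not bind)
Ashby Township: $1,524,815.36 × 0.00354 = $5,397.8463744
Port Authority: $1,524,815.36 × 0.00306 = $4,665.9350016
Total = $10,063.781376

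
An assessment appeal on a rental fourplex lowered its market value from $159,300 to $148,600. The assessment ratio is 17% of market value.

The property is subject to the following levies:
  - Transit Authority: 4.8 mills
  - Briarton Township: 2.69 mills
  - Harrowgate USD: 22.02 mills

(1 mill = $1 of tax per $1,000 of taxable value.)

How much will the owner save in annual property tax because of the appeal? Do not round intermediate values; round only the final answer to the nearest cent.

Old assessed value = $159,300 × 0.17 = $27,081
New assessed value = $148,600 × 0.17 = $25,262
Combined rate = 0.0048 + 0.00269 + 0.02202 = 0.02951
Old tax = $27,081 × 0.02951 = $799.16031
New tax = $25,262 × 0.02951 = $745.48162
Reduction = $799.16031 − $745.48162 = $53.67869

$53.68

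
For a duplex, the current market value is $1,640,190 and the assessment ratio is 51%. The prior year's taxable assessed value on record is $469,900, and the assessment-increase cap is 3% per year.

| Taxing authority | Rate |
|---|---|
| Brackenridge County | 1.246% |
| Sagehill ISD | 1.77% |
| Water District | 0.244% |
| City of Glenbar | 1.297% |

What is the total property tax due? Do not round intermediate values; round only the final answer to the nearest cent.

Uncapped assessed value = $1,640,190 × 0.51 = $836,496.9
Cap limit = $469,900 × 1.03 = $483,997
Taxable assessed value = min($836,496.9, $483,997) = $483,997 (cap binds)
Brackenridge County: $483,997 × 0.01246 = $6,030.60262
Sagehill ISD: $483,997 × 0.0177 = $8,566.7469
Water District: $483,997 × 0.00244 = $1,180.95268
City of Glenbar: $483,997 × 0.01297 = $6,277.44109
Total = $22,055.74329

$22,055.74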